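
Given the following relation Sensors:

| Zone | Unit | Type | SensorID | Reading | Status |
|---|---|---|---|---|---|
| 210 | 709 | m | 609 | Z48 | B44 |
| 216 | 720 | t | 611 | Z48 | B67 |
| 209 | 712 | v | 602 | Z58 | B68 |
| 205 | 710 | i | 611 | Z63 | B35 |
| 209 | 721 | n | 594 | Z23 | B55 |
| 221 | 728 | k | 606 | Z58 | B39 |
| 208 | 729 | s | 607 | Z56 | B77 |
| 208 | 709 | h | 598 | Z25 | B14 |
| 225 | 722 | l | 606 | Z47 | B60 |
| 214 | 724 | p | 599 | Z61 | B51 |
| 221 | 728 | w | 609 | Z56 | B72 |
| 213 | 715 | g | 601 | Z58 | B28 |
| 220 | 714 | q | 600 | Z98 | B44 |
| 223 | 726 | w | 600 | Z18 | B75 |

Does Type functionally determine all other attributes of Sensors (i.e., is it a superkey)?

Two distinct rows share Type=w, so Type does not determine every attribute — not a superkey.

No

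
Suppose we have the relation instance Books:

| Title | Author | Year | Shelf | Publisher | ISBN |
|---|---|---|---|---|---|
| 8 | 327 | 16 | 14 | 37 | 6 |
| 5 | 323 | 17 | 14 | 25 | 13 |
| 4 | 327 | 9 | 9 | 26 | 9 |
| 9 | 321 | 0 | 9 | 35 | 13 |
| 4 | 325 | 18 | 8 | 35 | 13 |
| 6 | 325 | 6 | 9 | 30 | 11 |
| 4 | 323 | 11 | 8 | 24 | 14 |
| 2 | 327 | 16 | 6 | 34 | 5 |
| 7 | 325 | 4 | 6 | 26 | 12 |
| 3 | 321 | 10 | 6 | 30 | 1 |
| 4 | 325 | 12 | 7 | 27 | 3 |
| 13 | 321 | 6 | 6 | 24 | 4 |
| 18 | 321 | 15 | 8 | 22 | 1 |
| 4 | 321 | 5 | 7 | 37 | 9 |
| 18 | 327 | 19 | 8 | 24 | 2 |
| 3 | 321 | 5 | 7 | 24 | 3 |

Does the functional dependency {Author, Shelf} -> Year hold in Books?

No

(Author=327, Shelf=14): 1 row → Year = 16 ✓
(Author=323, Shelf=14): 1 row → Year = 17 ✓
(Author=327, Shelf=9): 1 row → Year = 9 ✓
(Author=321, Shelf=9): 1 row → Year = 0 ✓
(Author=325, Shelf=8): 1 row → Year = 18 ✓
(Author=325, Shelf=9): 1 row → Year = 6 ✓
(Author=323, Shelf=8): 1 row → Year = 11 ✓
(Author=327, Shelf=6): 1 row → Year = 16 ✓
(Author=325, Shelf=6): 1 row → Year = 4 ✓
(Author=321, Shelf=6): 2 rows → Year takes values {10, 6} — violation
(Author=325, Shelf=7): 1 row → Year = 12 ✓
(Author=321, Shelf=8): 1 row → Year = 15 ✓
(Author=321, Shelf=7): 2 rows → Year = 5, 5 ✓
(Author=327, Shelf=8): 1 row → Year = 19 ✓
Two rows agree on {Author, Shelf} but differ on Year, so {Author, Shelf} -> Year does not hold.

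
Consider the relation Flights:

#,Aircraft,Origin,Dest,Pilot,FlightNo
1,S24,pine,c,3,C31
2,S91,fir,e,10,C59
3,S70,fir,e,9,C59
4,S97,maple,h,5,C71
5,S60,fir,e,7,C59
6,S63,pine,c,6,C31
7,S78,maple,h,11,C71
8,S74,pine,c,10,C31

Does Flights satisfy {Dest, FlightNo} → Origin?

(Dest=c, FlightNo=C31): rows 1, 6, 8 → Origin = pine, pine, pine ✓
(Dest=e, FlightNo=C59): rows 2, 3, 5 → Origin = fir, fir, fir ✓
(Dest=h, FlightNo=C71): rows 4, 7 → Origin = maple, maple ✓
Every {Dest, FlightNo} value is associated with a single Origin value, so {Dest, FlightNo} → Origin holds.

Yes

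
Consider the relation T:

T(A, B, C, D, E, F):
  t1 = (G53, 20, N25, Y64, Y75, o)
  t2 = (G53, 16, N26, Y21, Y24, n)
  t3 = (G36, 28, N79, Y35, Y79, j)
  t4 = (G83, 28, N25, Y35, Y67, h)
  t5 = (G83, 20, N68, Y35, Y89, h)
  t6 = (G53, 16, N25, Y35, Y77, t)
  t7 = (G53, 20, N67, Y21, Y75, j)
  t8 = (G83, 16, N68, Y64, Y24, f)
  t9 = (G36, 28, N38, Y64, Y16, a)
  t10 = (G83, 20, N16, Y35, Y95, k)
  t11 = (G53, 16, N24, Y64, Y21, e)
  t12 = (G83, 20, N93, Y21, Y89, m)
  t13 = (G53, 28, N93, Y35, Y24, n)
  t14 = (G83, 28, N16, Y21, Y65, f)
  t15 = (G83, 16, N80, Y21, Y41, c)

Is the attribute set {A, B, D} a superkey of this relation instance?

No

Rows 5 and 10 have the same {A, B, D} value (A=G83, B=20, D=Y35) but are distinct tuples, so {A, B, D} does not determine every attribute — not a superkey.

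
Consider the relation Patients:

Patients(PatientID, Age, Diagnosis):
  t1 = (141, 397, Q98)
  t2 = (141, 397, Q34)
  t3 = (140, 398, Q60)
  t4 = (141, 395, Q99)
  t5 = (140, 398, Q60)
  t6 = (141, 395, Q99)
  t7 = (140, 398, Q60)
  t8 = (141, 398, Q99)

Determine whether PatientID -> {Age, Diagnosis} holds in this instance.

PatientID=141: rows 1, 2, 4, 6, 8 → {Age,Diagnosis} takes values {(397, Q98), (397, Q34), (395, Q99), (398, Q99)} — violation
PatientID=140: rows 3, 5, 7 → {Age,Diagnosis} = (398, Q60), (398, Q60), (398, Q60) ✓
Two rows agree on PatientID but differ on {Age, Diagnosis}, so PatientID -> {Age, Diagnosis} does not hold.

No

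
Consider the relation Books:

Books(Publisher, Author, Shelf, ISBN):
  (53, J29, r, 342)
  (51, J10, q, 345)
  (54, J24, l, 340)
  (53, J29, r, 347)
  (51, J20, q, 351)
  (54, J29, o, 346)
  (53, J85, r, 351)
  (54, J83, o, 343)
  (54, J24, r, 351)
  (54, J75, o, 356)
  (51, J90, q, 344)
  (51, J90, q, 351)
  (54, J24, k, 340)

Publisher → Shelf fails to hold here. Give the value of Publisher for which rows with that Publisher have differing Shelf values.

Publisher=53: 3 rows → Shelf = r, r, r ✓
Publisher=51: 4 rows → Shelf = q, q, q, q ✓
Publisher=54: 6 rows → Shelf takes values {l, o, r, k} — violation
The only Publisher value with inconsistent Shelf is Publisher=54.

54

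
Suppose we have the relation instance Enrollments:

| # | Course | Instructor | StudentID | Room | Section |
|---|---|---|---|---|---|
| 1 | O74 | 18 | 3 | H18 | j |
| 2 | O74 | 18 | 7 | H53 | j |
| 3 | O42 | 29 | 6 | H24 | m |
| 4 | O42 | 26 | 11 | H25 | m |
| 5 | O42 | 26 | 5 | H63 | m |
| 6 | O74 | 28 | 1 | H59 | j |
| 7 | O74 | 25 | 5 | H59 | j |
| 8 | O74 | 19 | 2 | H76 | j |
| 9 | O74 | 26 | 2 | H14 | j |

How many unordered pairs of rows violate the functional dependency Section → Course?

0

Section=j: all 6 rows agree on Course — 0 pairs.
Section=m: all 3 rows agree on Course — 0 pairs.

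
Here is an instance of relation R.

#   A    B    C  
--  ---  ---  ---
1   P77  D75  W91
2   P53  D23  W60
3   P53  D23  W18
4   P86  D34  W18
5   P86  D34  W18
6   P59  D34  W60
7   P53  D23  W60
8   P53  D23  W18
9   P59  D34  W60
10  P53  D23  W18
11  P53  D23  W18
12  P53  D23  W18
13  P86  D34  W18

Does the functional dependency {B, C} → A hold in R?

Yes

(B=D75, C=W91): row 1 → A = P77 ✓
(B=D23, C=W60): rows 2, 7 → A = P53, P53 ✓
(B=D23, C=W18): rows 3, 8, 10, 11, 12 → A = P53, P53, P53, P53, P53 ✓
(B=D34, C=W18): rows 4, 5, 13 → A = P86, P86, P86 ✓
(B=D34, C=W60): rows 6, 9 → A = P59, P59 ✓
Every {B, C} value is associated with a single A value, so {B, C} → A holds.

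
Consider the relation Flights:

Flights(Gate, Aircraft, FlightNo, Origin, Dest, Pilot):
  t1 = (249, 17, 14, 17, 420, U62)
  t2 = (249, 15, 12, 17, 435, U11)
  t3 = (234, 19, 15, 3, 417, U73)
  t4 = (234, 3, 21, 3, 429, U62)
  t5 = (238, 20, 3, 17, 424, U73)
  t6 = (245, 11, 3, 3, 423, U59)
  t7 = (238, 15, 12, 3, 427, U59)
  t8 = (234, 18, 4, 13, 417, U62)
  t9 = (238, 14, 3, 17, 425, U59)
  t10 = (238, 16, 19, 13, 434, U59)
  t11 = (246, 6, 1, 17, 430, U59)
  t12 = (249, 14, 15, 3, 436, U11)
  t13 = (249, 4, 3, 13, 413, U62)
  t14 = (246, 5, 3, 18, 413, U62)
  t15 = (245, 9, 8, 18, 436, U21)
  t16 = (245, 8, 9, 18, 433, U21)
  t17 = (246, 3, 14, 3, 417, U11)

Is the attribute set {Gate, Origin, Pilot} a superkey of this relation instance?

Rows 15 and 16 have the same {Gate, Origin, Pilot} value (Gate=245, Origin=18, Pilot=U21) but are distinct tuples, so {Gate, Origin, Pilot} does not determine every attribute — not a superkey.

No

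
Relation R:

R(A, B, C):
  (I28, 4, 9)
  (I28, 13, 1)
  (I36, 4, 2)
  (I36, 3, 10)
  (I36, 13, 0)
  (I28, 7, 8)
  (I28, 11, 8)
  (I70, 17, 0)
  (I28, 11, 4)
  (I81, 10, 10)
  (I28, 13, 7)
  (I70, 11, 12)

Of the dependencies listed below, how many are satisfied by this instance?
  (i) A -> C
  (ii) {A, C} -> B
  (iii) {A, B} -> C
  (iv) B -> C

0

(i) A -> C: A=I28: 6 rows → C takes values {9, 1, 8, 4, 7} — violation; A=I36: 3 rows → C takes values {2, 10, 0} — violation; A=I70: 2 rows → C takes values {0, 12} — violation — fails.
(ii) {A, C} -> B: (A=I28, C=8): 2 rows → B takes values {7, 11} — violation — fails.
(iii) {A, B} -> C: (A=I28, B=13): 2 rows → C takes values {1, 7} — violation; (A=I28, B=11): 2 rows → C takes values {8, 4} — violation — fails.
(iv) B -> C: B=4: 2 rows → C takes values {9, 2} — violation; B=13: 3 rows → C takes values {1, 0, 7} — violation; B=11: 3 rows → C takes values {8, 4, 12} — violation — fails.
None of the 4 dependencies hold.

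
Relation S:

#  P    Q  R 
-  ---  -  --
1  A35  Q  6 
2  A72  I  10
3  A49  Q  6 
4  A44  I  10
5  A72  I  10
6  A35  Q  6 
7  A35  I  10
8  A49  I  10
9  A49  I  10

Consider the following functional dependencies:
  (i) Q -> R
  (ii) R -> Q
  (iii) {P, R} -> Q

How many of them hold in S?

(i) Q -> R: every LHS value maps to a single RHS value — holds.
(ii) R -> Q: every LHS value maps to a single RHS value — holds.
(iii) {P, R} -> Q: every LHS value maps to a single RHS value — holds.
3 of the 3 dependencies hold.

3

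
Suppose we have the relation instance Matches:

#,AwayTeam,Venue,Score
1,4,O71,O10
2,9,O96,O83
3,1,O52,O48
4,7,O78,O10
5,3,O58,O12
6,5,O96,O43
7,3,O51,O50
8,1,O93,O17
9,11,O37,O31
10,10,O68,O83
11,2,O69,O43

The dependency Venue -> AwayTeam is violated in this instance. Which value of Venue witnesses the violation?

O96

Venue=O71: row 1 → AwayTeam = 4 ✓
Venue=O96: rows 2, 6 → AwayTeam takes values {9, 5} — violation
Venue=O52: row 3 → AwayTeam = 1 ✓
Venue=O78: row 4 → AwayTeam = 7 ✓
Venue=O58: row 5 → AwayTeam = 3 ✓
Venue=O51: row 7 → AwayTeam = 3 ✓
Venue=O93: row 8 → AwayTeam = 1 ✓
Venue=O37: row 9 → AwayTeam = 11 ✓
Venue=O68: row 10 → AwayTeam = 10 ✓
Venue=O69: row 11 → AwayTeam = 2 ✓
The only Venue value with inconsistent AwayTeam is Venue=O96.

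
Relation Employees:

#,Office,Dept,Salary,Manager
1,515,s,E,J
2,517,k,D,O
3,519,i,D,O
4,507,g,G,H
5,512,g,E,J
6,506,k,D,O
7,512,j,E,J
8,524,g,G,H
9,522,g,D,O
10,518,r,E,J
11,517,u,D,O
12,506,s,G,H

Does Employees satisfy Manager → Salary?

Yes

Manager=J: rows 1, 5, 7, 10 → Salary = E, E, E, E ✓
Manager=O: rows 2, 3, 6, 9, 11 → Salary = D, D, D, D, D ✓
Manager=H: rows 4, 8, 12 → Salary = G, G, G ✓
Every Manager value is associated with a single Salary value, so Manager → Salary holds.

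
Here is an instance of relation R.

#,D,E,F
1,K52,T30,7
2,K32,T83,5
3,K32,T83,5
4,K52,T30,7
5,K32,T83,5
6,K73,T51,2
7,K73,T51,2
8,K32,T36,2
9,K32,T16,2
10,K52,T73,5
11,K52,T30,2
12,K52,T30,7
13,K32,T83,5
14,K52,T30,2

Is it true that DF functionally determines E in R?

(D=K52, F=7): rows 1, 4, 12 → E = T30, T30, T30 ✓
(D=K32, F=5): rows 2, 3, 5, 13 → E = T83, T83, T83, T83 ✓
(D=K73, F=2): rows 6, 7 → E = T51, T51 ✓
(D=K32, F=2): rows 8, 9 → E takes values {T36, T16} — violation
(D=K52, F=5): row 10 → E = T73 ✓
(D=K52, F=2): rows 11, 14 → E = T30, T30 ✓
Two rows agree on DF but differ on E, so DF -> E does not hold.

No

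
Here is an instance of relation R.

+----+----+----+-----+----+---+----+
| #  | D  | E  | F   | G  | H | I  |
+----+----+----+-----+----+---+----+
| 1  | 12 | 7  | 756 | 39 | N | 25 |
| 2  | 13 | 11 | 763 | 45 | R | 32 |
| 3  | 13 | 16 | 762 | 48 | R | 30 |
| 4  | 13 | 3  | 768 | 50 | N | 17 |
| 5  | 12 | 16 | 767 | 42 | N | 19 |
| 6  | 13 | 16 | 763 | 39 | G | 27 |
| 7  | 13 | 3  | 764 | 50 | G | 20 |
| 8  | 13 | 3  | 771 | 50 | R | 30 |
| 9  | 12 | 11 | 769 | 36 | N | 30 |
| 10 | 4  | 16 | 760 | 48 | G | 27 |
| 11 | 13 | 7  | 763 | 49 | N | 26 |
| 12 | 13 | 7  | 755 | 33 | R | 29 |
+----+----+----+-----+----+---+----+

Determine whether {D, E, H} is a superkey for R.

Yes

All 12 rows have distinct {D, E, H} values, so {D, E, H} → (all attributes) holds and {D, E, H} is a superkey.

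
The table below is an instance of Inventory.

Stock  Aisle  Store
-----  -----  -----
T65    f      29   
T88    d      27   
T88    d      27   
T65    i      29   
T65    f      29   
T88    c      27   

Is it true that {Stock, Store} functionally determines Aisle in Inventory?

No

(Stock=T65, Store=29): 3 rows → Aisle takes values {f, i} — violation
(Stock=T88, Store=27): 3 rows → Aisle takes values {d, c} — violation
Two rows agree on {Stock, Store} but differ on Aisle, so {Stock, Store} → Aisle does not hold.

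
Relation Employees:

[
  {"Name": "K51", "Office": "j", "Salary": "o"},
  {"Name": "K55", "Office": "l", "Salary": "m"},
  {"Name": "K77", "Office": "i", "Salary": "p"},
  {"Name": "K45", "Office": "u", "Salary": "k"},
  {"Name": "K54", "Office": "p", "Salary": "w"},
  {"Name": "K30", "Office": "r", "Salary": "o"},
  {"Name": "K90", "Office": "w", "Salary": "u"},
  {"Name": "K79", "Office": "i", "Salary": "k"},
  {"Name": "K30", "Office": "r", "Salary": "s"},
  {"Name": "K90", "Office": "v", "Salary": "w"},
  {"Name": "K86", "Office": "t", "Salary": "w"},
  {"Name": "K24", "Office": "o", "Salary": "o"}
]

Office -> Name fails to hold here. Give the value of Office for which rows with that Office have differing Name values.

i

Office=j: 1 row → Name = K51 ✓
Office=l: 1 row → Name = K55 ✓
Office=i: 2 rows → Name takes values {K77, K79} — violation
Office=u: 1 row → Name = K45 ✓
Office=p: 1 row → Name = K54 ✓
Office=r: 2 rows → Name = K30, K30 ✓
Office=w: 1 row → Name = K90 ✓
Office=v: 1 row → Name = K90 ✓
Office=t: 1 row → Name = K86 ✓
Office=o: 1 row → Name = K24 ✓
The only Office value with inconsistent Name is Office=i.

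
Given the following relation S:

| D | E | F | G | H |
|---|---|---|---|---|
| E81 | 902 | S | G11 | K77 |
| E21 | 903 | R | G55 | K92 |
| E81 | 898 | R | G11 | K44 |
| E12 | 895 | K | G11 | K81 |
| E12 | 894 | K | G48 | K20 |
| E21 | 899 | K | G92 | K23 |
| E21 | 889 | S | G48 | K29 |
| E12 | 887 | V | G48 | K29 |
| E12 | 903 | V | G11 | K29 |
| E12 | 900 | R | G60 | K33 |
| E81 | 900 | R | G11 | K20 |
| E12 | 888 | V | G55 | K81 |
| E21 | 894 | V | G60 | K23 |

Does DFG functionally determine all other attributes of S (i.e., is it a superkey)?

Two distinct rows share (D=E81, F=R, G=G11), so DFG does not determine every attribute — not a superkey.

No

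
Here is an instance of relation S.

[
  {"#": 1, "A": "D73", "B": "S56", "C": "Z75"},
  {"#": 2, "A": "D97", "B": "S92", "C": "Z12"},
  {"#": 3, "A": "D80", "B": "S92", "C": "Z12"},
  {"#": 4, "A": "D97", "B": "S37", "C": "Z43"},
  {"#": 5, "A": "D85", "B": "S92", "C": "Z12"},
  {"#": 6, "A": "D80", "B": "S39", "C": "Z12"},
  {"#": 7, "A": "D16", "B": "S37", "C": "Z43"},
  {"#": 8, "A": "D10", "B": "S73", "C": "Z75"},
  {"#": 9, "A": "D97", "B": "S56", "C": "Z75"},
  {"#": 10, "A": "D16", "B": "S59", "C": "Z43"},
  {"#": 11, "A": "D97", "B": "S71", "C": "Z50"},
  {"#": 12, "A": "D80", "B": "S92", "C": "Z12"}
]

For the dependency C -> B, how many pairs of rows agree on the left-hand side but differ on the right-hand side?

8

C=Z75: violating pairs (1,8), (8,9) — 2 pairs.
C=Z12: violating pairs (2,6), (3,6), (5,6), (6,12) — 4 pairs.
C=Z43: violating pairs (4,10), (7,10) — 2 pairs.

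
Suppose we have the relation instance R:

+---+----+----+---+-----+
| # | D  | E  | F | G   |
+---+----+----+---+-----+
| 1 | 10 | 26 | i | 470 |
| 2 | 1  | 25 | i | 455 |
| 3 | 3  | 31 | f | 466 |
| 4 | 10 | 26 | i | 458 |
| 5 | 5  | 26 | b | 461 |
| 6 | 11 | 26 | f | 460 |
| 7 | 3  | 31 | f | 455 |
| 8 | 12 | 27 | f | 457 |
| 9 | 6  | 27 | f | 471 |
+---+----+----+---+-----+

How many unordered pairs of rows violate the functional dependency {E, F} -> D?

(E=26, F=i): all 2 rows agree on D — 0 pairs.
(E=31, F=f): all 2 rows agree on D — 0 pairs.
(E=27, F=f): violating pairs (8,9) — 1 pair.

1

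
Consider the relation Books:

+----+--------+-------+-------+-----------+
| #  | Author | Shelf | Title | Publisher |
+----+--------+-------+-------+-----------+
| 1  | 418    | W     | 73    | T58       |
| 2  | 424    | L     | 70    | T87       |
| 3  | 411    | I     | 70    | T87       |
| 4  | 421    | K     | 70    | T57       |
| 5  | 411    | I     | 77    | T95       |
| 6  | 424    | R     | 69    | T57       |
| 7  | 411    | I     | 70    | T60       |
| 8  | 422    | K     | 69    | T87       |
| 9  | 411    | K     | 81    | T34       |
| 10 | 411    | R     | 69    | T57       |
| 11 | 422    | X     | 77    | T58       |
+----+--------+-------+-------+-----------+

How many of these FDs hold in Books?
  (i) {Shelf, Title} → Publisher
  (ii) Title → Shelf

0

(i) {Shelf, Title} → Publisher: (Shelf=I, Title=70): rows 3, 7 → Publisher takes values {T87, T60} — violation — fails.
(ii) Title → Shelf: Title=70: rows 2, 3, 4, 7 → Shelf takes values {L, I, K} — violation; Title=77: rows 5, 11 → Shelf takes values {I, X} — violation; Title=69: rows 6, 8, 10 → Shelf takes values {R, K} — violation — fails.
None of the 2 dependencies hold.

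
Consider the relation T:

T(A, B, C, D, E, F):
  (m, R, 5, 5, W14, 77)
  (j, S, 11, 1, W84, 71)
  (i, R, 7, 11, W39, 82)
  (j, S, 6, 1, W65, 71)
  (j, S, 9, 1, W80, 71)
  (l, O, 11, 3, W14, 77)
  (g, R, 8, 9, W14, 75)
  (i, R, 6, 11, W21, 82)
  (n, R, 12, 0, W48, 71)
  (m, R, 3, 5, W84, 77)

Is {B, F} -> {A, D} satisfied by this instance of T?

Yes

(B=R, F=77): 2 rows → {A,D} = (m, 5), (m, 5) ✓
(B=S, F=71): 3 rows → {A,D} = (j, 1), (j, 1), (j, 1) ✓
(B=R, F=82): 2 rows → {A,D} = (i, 11), (i, 11) ✓
(B=O, F=77): 1 row → {A,D} = (l, 3) ✓
(B=R, F=75): 1 row → {A,D} = (g, 9) ✓
(B=R, F=71): 1 row → {A,D} = (n, 0) ✓
Every {B, F} value is associated with a single {A, D} value, so {B, F} -> {A, D} holds.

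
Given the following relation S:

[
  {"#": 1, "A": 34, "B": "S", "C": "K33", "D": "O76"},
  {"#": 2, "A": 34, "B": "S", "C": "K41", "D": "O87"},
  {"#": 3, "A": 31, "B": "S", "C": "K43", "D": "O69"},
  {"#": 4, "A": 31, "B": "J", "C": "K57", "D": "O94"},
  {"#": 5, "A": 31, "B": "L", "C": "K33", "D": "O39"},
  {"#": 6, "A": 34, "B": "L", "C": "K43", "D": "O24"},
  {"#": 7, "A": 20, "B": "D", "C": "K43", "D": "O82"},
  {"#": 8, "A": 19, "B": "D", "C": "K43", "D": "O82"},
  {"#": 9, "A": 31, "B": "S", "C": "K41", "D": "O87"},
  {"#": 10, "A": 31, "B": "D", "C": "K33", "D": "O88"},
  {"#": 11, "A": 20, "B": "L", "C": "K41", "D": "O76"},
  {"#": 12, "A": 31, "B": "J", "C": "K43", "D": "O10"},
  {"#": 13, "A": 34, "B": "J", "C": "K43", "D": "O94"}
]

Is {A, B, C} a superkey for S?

Yes

All 13 rows have distinct {A, B, C} values, so {A, B, C} → (all attributes) holds and {A, B, C} is a superkey.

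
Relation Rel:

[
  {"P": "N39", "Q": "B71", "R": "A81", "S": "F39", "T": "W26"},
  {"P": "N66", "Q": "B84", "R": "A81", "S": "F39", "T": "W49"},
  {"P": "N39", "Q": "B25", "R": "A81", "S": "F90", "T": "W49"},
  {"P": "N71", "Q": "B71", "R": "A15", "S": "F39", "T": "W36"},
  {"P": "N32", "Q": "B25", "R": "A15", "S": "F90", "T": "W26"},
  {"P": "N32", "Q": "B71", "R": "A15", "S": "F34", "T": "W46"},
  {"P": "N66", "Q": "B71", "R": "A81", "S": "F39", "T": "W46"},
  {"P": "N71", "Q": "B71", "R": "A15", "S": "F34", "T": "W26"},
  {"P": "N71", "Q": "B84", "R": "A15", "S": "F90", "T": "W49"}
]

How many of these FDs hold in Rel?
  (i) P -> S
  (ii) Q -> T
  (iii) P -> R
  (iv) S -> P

(i) P -> S: P=N39: 2 rows → S takes values {F39, F90} — violation; P=N71: 3 rows → S takes values {F39, F34, F90} — violation; P=N32: 2 rows → S takes values {F90, F34} — violation — fails.
(ii) Q -> T: Q=B71: 5 rows → T takes values {W26, W36, W46} — violation; Q=B25: 2 rows → T takes values {W49, W26} — violation — fails.
(iii) P -> R: every LHS value maps to a single RHS value — holds.
(iv) S -> P: S=F39: 4 rows → P takes values {N39, N66, N71} — violation; S=F90: 3 rows → P takes values {N39, N32, N71} — violation; S=F34: 2 rows → P takes values {N32, N71} — violation — fails.
1 of the 4 dependencies holds.

1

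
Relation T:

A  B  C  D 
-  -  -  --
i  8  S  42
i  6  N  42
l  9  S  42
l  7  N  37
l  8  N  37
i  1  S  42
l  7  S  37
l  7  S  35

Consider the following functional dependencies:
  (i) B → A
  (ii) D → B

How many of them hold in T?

0

(i) B → A: B=8: 2 rows → A takes values {i, l} — violation — fails.
(ii) D → B: D=42: 4 rows → B takes values {8, 6, 9, 1} — violation; D=37: 3 rows → B takes values {7, 8} — violation — fails.
None of the 2 dependencies hold.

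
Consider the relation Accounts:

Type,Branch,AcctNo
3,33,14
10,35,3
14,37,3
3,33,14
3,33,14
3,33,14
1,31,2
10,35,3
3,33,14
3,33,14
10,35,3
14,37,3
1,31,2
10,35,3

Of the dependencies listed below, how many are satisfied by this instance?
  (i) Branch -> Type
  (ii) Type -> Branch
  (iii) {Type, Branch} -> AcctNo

3

(i) Branch -> Type: every LHS value maps to a single RHS value — holds.
(ii) Type -> Branch: every LHS value maps to a single RHS value — holds.
(iii) {Type, Branch} -> AcctNo: every LHS value maps to a single RHS value — holds.
3 of the 3 dependencies hold.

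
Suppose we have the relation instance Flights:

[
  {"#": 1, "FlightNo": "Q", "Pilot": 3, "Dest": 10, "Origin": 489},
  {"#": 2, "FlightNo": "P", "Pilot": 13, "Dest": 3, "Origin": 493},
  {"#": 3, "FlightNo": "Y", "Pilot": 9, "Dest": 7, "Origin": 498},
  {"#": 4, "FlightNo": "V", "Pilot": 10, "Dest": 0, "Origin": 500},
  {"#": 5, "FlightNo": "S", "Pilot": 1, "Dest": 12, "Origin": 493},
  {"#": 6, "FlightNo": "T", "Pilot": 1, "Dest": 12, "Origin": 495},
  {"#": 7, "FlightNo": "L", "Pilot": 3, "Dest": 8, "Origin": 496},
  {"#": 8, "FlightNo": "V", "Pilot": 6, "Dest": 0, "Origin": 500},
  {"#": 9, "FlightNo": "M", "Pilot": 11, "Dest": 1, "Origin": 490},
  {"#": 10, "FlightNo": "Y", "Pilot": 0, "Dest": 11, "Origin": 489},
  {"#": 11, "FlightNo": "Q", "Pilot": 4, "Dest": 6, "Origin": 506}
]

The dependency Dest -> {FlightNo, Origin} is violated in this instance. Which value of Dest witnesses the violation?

Dest=10: row 1 → {FlightNo,Origin} = (Q, 489) ✓
Dest=3: row 2 → {FlightNo,Origin} = (P, 493) ✓
Dest=7: row 3 → {FlightNo,Origin} = (Y, 498) ✓
Dest=0: rows 4, 8 → {FlightNo,Origin} = (V, 500), (V, 500) ✓
Dest=12: rows 5, 6 → {FlightNo,Origin} takes values {(S, 493), (T, 495)} — violation
Dest=8: row 7 → {FlightNo,Origin} = (L, 496) ✓
Dest=1: row 9 → {FlightNo,Origin} = (M, 490) ✓
Dest=11: row 10 → {FlightNo,Origin} = (Y, 489) ✓
Dest=6: row 11 → {FlightNo,Origin} = (Q, 506) ✓
The only Dest value with inconsistent RHS is Dest=12.

12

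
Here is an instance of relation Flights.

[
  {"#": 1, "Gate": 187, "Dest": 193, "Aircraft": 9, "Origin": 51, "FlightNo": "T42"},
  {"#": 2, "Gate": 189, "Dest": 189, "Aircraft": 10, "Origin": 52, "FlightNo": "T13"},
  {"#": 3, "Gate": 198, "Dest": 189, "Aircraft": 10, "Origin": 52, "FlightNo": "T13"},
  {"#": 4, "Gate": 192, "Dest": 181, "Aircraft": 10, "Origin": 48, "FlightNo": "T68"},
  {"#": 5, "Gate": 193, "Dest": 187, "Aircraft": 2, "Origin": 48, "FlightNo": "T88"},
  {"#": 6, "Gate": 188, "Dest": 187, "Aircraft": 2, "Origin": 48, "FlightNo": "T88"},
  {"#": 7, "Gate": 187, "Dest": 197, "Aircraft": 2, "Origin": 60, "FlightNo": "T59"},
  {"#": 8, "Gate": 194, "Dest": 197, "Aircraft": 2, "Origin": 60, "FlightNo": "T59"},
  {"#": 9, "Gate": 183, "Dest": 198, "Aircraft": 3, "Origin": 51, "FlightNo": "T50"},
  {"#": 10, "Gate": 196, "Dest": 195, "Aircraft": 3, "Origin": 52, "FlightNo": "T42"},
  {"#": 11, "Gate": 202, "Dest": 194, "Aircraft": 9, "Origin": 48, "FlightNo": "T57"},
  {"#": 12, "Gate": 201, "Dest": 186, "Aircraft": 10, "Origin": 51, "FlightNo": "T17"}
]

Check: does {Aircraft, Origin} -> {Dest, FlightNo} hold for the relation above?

Yes

(Aircraft=9, Origin=51): row 1 → {Dest,FlightNo} = (193, T42) ✓
(Aircraft=10, Origin=52): rows 2, 3 → {Dest,FlightNo} = (189, T13), (189, T13) ✓
(Aircraft=10, Origin=48): row 4 → {Dest,FlightNo} = (181, T68) ✓
(Aircraft=2, Origin=48): rows 5, 6 → {Dest,FlightNo} = (187, T88), (187, T88) ✓
(Aircraft=2, Origin=60): rows 7, 8 → {Dest,FlightNo} = (197, T59), (197, T59) ✓
(Aircraft=3, Origin=51): row 9 → {Dest,FlightNo} = (198, T50) ✓
(Aircraft=3, Origin=52): row 10 → {Dest,FlightNo} = (195, T42) ✓
(Aircraft=9, Origin=48): row 11 → {Dest,FlightNo} = (194, T57) ✓
(Aircraft=10, Origin=51): row 12 → {Dest,FlightNo} = (186, T17) ✓
Every {Aircraft, Origin} value is associated with a single {Dest, FlightNo} value, so {Aircraft, Origin} -> {Dest, FlightNo} holds.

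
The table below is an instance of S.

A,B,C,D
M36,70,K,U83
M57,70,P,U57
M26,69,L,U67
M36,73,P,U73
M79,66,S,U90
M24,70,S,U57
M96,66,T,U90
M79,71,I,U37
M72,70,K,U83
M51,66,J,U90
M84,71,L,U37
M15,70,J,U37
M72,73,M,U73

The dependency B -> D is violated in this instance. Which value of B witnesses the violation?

B=70: 5 rows → D takes values {U83, U57, U37} — violation
B=69: 1 row → D = U67 ✓
B=73: 2 rows → D = U73, U73 ✓
B=66: 3 rows → D = U90, U90, U90 ✓
B=71: 2 rows → D = U37, U37 ✓
The only B value with inconsistent D is B=70.

70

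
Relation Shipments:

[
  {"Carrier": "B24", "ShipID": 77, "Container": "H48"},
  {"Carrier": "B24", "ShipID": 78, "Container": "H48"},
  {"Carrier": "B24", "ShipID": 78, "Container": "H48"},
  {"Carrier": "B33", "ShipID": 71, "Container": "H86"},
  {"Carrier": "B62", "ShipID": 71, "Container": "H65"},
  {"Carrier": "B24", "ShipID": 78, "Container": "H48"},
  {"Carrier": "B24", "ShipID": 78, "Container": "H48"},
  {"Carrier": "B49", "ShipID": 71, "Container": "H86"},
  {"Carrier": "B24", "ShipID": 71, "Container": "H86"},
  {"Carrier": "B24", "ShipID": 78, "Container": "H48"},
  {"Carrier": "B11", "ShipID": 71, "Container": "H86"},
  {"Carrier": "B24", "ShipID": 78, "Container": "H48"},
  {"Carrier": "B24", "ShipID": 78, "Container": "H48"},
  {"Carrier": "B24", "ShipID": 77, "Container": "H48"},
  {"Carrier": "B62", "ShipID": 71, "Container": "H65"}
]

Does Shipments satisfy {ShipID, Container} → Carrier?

No

(ShipID=77, Container=H48): 2 rows → Carrier = B24, B24 ✓
(ShipID=78, Container=H48): 7 rows → Carrier = B24, B24, B24, B24, B24, B24, B24 ✓
(ShipID=71, Container=H86): 4 rows → Carrier takes values {B33, B49, B24, B11} — violation
(ShipID=71, Container=H65): 2 rows → Carrier = B62, B62 ✓
Two rows agree on {ShipID, Container} but differ on Carrier, so {ShipID, Container} → Carrier does not hold.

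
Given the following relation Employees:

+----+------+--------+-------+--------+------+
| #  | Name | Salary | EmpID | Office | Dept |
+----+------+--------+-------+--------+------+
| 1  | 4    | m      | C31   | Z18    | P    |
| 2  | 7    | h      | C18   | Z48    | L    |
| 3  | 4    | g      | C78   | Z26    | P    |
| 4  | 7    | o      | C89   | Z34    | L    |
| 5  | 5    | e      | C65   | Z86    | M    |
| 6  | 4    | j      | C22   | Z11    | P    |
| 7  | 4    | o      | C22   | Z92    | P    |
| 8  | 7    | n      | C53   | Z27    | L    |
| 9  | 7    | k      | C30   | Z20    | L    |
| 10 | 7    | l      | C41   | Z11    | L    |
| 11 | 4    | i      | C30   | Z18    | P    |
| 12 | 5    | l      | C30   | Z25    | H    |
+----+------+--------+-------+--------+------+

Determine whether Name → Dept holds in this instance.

No

Name=4: rows 1, 3, 6, 7, 11 → Dept = P, P, P, P, P ✓
Name=7: rows 2, 4, 8, 9, 10 → Dept = L, L, L, L, L ✓
Name=5: rows 5, 12 → Dept takes values {M, H} — violation
Two rows agree on Name but differ on Dept, so Name → Dept does not hold.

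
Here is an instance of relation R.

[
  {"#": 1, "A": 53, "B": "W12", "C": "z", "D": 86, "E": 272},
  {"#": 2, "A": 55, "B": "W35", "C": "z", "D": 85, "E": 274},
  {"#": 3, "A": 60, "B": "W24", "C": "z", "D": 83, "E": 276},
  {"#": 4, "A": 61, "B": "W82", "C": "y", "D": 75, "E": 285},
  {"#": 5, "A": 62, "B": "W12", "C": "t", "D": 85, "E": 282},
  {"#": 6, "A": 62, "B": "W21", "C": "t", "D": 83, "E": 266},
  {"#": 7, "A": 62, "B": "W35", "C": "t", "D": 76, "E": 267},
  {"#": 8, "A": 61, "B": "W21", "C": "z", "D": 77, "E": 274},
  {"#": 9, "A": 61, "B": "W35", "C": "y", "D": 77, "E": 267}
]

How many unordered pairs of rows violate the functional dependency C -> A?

C=z: violating pairs (1,2), (1,3), (1,8), (2,3), (2,8), (3,8) — 6 pairs.
C=y: all 2 rows agree on A — 0 pairs.
C=t: all 3 rows agree on A — 0 pairs.

6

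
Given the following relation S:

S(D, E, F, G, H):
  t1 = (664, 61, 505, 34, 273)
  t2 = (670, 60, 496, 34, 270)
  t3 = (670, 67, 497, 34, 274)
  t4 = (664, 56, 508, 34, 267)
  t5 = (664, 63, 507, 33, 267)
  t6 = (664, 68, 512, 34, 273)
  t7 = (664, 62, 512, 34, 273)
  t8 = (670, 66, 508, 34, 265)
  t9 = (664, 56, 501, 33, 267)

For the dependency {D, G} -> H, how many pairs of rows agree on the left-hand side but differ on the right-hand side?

6

(D=664, G=34): violating pairs (1,4), (4,6), (4,7) — 3 pairs.
(D=670, G=34): violating pairs (2,3), (2,8), (3,8) — 3 pairs.
(D=664, G=33): all 2 rows agree on H — 0 pairs.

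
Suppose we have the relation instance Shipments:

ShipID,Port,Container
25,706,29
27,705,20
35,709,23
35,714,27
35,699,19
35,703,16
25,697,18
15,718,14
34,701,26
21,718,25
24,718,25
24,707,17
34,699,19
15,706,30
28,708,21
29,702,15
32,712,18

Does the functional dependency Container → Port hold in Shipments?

Container=29: 1 row → Port = 706 ✓
Container=20: 1 row → Port = 705 ✓
Container=23: 1 row → Port = 709 ✓
Container=27: 1 row → Port = 714 ✓
Container=19: 2 rows → Port = 699, 699 ✓
Container=16: 1 row → Port = 703 ✓
Container=18: 2 rows → Port takes values {697, 712} — violation
Container=14: 1 row → Port = 718 ✓
Container=26: 1 row → Port = 701 ✓
Container=25: 2 rows → Port = 718, 718 ✓
Container=17: 1 row → Port = 707 ✓
Container=30: 1 row → Port = 706 ✓
Container=21: 1 row → Port = 708 ✓
Container=15: 1 row → Port = 702 ✓
Two rows agree on Container but differ on Port, so Container → Port does not hold.

No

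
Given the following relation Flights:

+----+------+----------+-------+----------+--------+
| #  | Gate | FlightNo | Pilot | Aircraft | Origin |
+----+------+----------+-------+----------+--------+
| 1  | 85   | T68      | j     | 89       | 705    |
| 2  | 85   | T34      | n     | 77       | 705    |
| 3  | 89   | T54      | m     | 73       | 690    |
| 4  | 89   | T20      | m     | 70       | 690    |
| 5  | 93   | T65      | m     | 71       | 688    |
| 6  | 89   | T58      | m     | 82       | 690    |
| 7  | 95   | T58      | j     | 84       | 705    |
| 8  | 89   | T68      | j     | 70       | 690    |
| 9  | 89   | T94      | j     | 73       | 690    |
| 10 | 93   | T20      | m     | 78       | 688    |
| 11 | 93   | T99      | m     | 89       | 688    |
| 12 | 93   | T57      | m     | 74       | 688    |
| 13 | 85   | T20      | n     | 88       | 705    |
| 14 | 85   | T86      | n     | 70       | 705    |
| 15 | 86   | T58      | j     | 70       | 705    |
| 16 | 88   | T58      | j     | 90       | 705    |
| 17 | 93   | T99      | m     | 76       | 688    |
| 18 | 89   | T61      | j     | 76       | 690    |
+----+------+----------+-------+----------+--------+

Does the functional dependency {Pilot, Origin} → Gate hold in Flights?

No

(Pilot=j, Origin=705): rows 1, 7, 15, 16 → Gate takes values {85, 95, 86, 88} — violation
(Pilot=n, Origin=705): rows 2, 13, 14 → Gate = 85, 85, 85 ✓
(Pilot=m, Origin=690): rows 3, 4, 6 → Gate = 89, 89, 89 ✓
(Pilot=m, Origin=688): rows 5, 10, 11, 12, 17 → Gate = 93, 93, 93, 93, 93 ✓
(Pilot=j, Origin=690): rows 8, 9, 18 → Gate = 89, 89, 89 ✓
Two rows agree on {Pilot, Origin} but differ on Gate, so {Pilot, Origin} → Gate does not hold.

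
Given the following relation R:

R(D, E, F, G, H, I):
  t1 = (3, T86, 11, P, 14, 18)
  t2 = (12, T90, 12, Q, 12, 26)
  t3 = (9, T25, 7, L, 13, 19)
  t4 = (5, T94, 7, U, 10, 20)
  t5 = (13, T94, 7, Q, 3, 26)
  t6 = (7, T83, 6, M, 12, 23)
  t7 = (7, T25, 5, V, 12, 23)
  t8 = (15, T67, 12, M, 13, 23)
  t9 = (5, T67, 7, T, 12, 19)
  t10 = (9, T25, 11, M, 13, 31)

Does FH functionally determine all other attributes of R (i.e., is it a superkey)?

Yes

All 10 rows have distinct FH values, so FH → (all attributes) holds and FH is a superkey.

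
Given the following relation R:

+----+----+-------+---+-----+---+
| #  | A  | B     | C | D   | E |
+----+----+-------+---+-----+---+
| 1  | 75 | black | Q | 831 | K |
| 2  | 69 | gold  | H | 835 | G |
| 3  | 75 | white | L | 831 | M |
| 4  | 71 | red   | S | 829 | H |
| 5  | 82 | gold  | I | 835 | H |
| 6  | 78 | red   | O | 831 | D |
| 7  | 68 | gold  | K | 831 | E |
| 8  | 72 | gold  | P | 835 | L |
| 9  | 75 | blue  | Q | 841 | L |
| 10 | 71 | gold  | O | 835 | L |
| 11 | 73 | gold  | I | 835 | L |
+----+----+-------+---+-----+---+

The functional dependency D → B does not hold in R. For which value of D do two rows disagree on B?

831

D=831: rows 1, 3, 6, 7 → B takes values {black, white, red, gold} — violation
D=835: rows 2, 5, 8, 10, 11 → B = gold, gold, gold, gold, gold ✓
D=829: row 4 → B = red ✓
D=841: row 9 → B = blue ✓
The only D value with inconsistent B is D=831.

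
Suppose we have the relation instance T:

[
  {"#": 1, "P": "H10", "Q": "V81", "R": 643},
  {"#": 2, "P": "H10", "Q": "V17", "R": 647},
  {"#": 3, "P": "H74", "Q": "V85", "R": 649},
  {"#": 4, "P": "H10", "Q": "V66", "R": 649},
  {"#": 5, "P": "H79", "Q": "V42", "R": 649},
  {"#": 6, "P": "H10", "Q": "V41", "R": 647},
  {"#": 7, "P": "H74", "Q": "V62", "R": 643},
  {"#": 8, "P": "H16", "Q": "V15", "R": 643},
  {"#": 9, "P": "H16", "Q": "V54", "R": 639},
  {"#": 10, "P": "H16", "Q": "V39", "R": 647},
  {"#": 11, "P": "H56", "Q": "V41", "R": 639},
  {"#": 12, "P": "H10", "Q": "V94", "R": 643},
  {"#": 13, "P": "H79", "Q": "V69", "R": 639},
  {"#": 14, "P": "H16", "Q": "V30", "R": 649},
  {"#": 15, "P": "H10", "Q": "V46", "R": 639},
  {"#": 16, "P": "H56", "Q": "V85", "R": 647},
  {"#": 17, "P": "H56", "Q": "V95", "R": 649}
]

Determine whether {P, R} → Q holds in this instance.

No

(P=H10, R=643): rows 1, 12 → Q takes values {V81, V94} — violation
(P=H10, R=647): rows 2, 6 → Q takes values {V17, V41} — violation
(P=H74, R=649): row 3 → Q = V85 ✓
(P=H10, R=649): row 4 → Q = V66 ✓
(P=H79, R=649): row 5 → Q = V42 ✓
(P=H74, R=643): row 7 → Q = V62 ✓
(P=H16, R=643): row 8 → Q = V15 ✓
(P=H16, R=639): row 9 → Q = V54 ✓
(P=H16, R=647): row 10 → Q = V39 ✓
(P=H56, R=639): row 11 → Q = V41 ✓
(P=H79, R=639): row 13 → Q = V69 ✓
(P=H16, R=649): row 14 → Q = V30 ✓
(P=H10, R=639): row 15 → Q = V46 ✓
(P=H56, R=647): row 16 → Q = V85 ✓
(P=H56, R=649): row 17 → Q = V95 ✓
Two rows agree on {P, R} but differ on Q, so {P, R} → Q does not hold.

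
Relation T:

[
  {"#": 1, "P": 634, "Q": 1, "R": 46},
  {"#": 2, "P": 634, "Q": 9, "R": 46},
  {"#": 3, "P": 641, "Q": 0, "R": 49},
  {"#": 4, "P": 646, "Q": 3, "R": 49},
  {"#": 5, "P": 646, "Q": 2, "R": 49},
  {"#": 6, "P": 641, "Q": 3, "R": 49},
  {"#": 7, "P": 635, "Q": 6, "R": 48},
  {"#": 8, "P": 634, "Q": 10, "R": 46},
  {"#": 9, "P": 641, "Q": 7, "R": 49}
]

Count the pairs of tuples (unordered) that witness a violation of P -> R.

P=634: all 3 rows agree on R — 0 pairs.
P=641: all 3 rows agree on R — 0 pairs.
P=646: all 2 rows agree on R — 0 pairs.

0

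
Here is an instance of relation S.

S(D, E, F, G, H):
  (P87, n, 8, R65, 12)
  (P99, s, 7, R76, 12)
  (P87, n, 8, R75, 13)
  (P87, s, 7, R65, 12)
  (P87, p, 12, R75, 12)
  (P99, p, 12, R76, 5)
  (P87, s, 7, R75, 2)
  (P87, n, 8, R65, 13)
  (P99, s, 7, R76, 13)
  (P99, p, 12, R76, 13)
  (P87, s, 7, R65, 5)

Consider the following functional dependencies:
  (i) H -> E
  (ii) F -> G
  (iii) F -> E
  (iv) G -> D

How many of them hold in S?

(i) H -> E: H=12: 4 rows → E takes values {n, s, p} — violation; H=13: 4 rows → E takes values {n, s, p} — violation; H=5: 2 rows → E takes values {p, s} — violation — fails.
(ii) F -> G: F=8: 3 rows → G takes values {R65, R75} — violation; F=7: 5 rows → G takes values {R76, R65, R75} — violation; F=12: 3 rows → G takes values {R75, R76} — violation — fails.
(iii) F -> E: every LHS value maps to a single RHS value — holds.
(iv) G -> D: every LHS value maps to a single RHS value — holds.
2 of the 4 dependencies hold.

2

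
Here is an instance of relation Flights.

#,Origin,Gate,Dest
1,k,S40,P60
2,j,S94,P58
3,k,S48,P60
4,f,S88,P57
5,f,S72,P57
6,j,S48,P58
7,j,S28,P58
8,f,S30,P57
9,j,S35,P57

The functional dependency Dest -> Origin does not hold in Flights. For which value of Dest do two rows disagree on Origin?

Dest=P60: rows 1, 3 → Origin = k, k ✓
Dest=P58: rows 2, 6, 7 → Origin = j, j, j ✓
Dest=P57: rows 4, 5, 8, 9 → Origin takes values {f, j} — violation
The only Dest value with inconsistent Origin is Dest=P57.

P57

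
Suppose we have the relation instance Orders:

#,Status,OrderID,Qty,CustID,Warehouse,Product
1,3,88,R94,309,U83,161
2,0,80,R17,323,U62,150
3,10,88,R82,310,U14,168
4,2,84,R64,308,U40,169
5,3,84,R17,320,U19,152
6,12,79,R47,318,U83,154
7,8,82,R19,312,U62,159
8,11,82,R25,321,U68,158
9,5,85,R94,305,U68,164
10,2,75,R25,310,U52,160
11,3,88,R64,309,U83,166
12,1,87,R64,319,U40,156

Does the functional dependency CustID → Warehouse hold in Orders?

No

CustID=309: rows 1, 11 → Warehouse = U83, U83 ✓
CustID=323: row 2 → Warehouse = U62 ✓
CustID=310: rows 3, 10 → Warehouse takes values {U14, U52} — violation
CustID=308: row 4 → Warehouse = U40 ✓
CustID=320: row 5 → Warehouse = U19 ✓
CustID=318: row 6 → Warehouse = U83 ✓
CustID=312: row 7 → Warehouse = U62 ✓
CustID=321: row 8 → Warehouse = U68 ✓
CustID=305: row 9 → Warehouse = U68 ✓
CustID=319: row 12 → Warehouse = U40 ✓
Two rows agree on CustID but differ on Warehouse, so CustID → Warehouse does not hold.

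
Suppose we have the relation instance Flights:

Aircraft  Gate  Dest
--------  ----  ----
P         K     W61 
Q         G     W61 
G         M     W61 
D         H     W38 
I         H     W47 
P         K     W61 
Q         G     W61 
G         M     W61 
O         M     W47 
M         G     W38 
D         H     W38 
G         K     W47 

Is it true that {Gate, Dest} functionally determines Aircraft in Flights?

Yes

(Gate=K, Dest=W61): 2 rows → Aircraft = P, P ✓
(Gate=G, Dest=W61): 2 rows → Aircraft = Q, Q ✓
(Gate=M, Dest=W61): 2 rows → Aircraft = G, G ✓
(Gate=H, Dest=W38): 2 rows → Aircraft = D, D ✓
(Gate=H, Dest=W47): 1 row → Aircraft = I ✓
(Gate=M, Dest=W47): 1 row → Aircraft = O ✓
(Gate=G, Dest=W38): 1 row → Aircraft = M ✓
(Gate=K, Dest=W47): 1 row → Aircraft = G ✓
Every {Gate, Dest} value is associated with a single Aircraft value, so {Gate, Dest} → Aircraft holds.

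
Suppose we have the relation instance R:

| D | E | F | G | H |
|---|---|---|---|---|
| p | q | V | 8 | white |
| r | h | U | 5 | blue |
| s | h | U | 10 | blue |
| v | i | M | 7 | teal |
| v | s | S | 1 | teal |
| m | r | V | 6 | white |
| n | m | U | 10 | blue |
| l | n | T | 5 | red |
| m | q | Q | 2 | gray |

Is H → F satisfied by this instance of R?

H=white: 2 rows → F = V, V ✓
H=blue: 3 rows → F = U, U, U ✓
H=teal: 2 rows → F takes values {M, S} — violation
H=red: 1 row → F = T ✓
H=gray: 1 row → F = Q ✓
Two rows agree on H but differ on F, so H → F does not hold.

No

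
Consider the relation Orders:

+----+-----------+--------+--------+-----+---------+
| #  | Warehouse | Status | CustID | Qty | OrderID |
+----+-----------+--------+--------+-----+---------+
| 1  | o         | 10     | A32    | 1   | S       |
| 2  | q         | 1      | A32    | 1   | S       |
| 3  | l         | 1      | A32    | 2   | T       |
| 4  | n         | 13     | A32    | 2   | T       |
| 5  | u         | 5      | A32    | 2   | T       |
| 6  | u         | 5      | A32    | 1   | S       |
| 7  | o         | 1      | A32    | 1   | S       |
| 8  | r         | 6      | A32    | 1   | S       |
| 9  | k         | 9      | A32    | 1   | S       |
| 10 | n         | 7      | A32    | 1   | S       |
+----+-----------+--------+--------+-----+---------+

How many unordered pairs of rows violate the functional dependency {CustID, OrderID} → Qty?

(CustID=A32, OrderID=S): all 7 rows agree on Qty — 0 pairs.
(CustID=A32, OrderID=T): all 3 rows agree on Qty — 0 pairs.

0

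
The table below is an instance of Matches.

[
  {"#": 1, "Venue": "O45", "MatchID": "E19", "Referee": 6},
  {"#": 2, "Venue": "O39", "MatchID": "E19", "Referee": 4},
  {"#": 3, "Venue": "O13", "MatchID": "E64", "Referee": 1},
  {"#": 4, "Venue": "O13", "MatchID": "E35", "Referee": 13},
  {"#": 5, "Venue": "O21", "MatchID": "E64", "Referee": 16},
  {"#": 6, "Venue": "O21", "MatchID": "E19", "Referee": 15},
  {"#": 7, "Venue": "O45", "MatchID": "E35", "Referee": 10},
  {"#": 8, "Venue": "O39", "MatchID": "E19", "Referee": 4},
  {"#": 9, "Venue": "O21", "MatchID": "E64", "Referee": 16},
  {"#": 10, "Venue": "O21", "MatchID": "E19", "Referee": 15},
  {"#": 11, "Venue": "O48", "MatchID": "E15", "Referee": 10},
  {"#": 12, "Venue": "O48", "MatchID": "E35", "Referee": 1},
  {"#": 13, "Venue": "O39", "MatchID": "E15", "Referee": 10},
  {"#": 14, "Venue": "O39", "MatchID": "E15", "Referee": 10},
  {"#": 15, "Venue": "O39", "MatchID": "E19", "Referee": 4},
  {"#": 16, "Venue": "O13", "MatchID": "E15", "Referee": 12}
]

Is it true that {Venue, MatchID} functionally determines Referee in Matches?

Yes

(Venue=O45, MatchID=E19): row 1 → Referee = 6 ✓
(Venue=O39, MatchID=E19): rows 2, 8, 15 → Referee = 4, 4, 4 ✓
(Venue=O13, MatchID=E64): row 3 → Referee = 1 ✓
(Venue=O13, MatchID=E35): row 4 → Referee = 13 ✓
(Venue=O21, MatchID=E64): rows 5, 9 → Referee = 16, 16 ✓
(Venue=O21, MatchID=E19): rows 6, 10 → Referee = 15, 15 ✓
(Venue=O45, MatchID=E35): row 7 → Referee = 10 ✓
(Venue=O48, MatchID=E15): row 11 → Referee = 10 ✓
(Venue=O48, MatchID=E35): row 12 → Referee = 1 ✓
(Venue=O39, MatchID=E15): rows 13, 14 → Referee = 10, 10 ✓
(Venue=O13, MatchID=E15): row 16 → Referee = 12 ✓
Every {Venue, MatchID} value is associated with a single Referee value, so {Venue, MatchID} → Referee holds.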